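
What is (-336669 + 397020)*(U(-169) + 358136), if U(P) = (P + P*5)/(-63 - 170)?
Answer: 5036091912402/233 ≈ 2.1614e+10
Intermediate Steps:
U(P) = -6*P/233 (U(P) = (P + 5*P)/(-233) = (6*P)*(-1/233) = -6*P/233)
(-336669 + 397020)*(U(-169) + 358136) = (-336669 + 397020)*(-6/233*(-169) + 358136) = 60351*(1014/233 + 358136) = 60351*(83446702/233) = 5036091912402/233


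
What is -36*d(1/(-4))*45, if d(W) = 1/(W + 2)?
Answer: -6480/7 ≈ -925.71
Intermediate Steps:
d(W) = 1/(2 + W)
-36*d(1/(-4))*45 = -36/(2 + 1/(-4))*45 = -36/(2 + 1*(-1/4))*45 = -36/(2 - 1/4)*45 = -36/7/4*45 = -36*4/7*45 = -144/7*45 = -6480/7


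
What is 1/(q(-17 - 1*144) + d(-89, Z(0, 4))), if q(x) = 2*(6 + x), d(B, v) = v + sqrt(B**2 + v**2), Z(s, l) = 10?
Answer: -300/81979 - sqrt(8021)/81979 ≈ -0.0047520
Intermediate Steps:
q(x) = 12 + 2*x
1/(q(-17 - 1*144) + d(-89, Z(0, 4))) = 1/((12 + 2*(-17 - 1*144)) + (10 + sqrt((-89)**2 + 10**2))) = 1/((12 + 2*(-17 - 144)) + (10 + sqrt(7921 + 100))) = 1/((12 + 2*(-161)) + (10 + sqrt(8021))) = 1/((12 - 322) + (10 + sqrt(8021))) = 1/(-310 + (10 + sqrt(8021))) = 1/(-300 + sqrt(8021))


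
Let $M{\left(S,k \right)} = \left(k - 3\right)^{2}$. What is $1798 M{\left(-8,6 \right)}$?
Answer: $16182$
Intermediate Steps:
$M{\left(S,k \right)} = \left(-3 + k\right)^{2}$
$1798 M{\left(-8,6 \right)} = 1798 \left(-3 + 6\right)^{2} = 1798 \cdot 3^{2} = 1798 \cdot 9 = 16182$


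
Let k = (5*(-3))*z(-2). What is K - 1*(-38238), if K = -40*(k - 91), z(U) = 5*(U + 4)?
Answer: 47878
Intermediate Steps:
z(U) = 20 + 5*U (z(U) = 5*(4 + U) = 20 + 5*U)
k = -150 (k = (5*(-3))*(20 + 5*(-2)) = -15*(20 - 10) = -15*10 = -150)
K = 9640 (K = -40*(-150 - 91) = -40*(-241) = 9640)
K - 1*(-38238) = 9640 - 1*(-38238) = 9640 + 38238 = 47878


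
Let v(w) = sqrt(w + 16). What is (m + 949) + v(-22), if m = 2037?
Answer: 2986 + I*sqrt(6) ≈ 2986.0 + 2.4495*I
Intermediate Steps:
v(w) = sqrt(16 + w)
(m + 949) + v(-22) = (2037 + 949) + sqrt(16 - 22) = 2986 + sqrt(-6) = 2986 + I*sqrt(6)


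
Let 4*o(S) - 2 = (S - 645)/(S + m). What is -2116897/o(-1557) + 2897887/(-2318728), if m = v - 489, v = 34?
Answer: -19751846609514615/7218200264 ≈ -2.7364e+6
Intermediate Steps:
m = -455 (m = 34 - 489 = -455)
o(S) = 1/2 + (-645 + S)/(4*(-455 + S)) (o(S) = 1/2 + ((S - 645)/(S - 455))/4 = 1/2 + ((-645 + S)/(-455 + S))/4 = 1/2 + (-645 + S)/(4*(-455 + S)))
-2116897/o(-1557) + 2897887/(-2318728) = -2116897*4*(-455 - 1557)/(-1555 + 3*(-1557)) + 2897887/(-2318728) = -2116897*(-8048/(-1555 - 4671)) + 2897887*(-1/2318728) = -2116897/((1/4)*(-1/2012)*(-6226)) - 2897887/2318728 = -2116897/3113/4024 - 2897887/2318728 = -2116897*4024/3113 - 2897887/2318728 = -8518393528/3113 - 2897887/2318728 = -19751846609514615/7218200264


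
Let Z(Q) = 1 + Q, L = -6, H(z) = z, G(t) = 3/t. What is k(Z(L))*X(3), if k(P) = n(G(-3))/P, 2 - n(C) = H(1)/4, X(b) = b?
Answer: -21/20 ≈ -1.0500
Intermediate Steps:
n(C) = 7/4 (n(C) = 2 - 1/4 = 2 - 1*¼ = 2 - ¼ = 7/4)
k(P) = 7/(4*P)
k(Z(L))*X(3) = (7/(4*(1 - 6)))*3 = ((7/4)/(-5))*3 = ((7/4)*(-⅕))*3 = -7/20*3 = -21/20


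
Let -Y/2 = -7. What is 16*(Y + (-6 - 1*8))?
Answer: 0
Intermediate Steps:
Y = 14 (Y = -2*(-7) = 14)
16*(Y + (-6 - 1*8)) = 16*(14 + (-6 - 1*8)) = 16*(14 + (-6 - 8)) = 16*(14 - 14) = 16*0 = 0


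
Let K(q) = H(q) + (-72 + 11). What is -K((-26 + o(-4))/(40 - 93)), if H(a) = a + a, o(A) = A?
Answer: 3173/53 ≈ 59.868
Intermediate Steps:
H(a) = 2*a
K(q) = -61 + 2*q (K(q) = 2*q + (-72 + 11) = 2*q - 61 = -61 + 2*q)
-K((-26 + o(-4))/(40 - 93)) = -(-61 + 2*((-26 - 4)/(40 - 93))) = -(-61 + 2*(-30/(-53))) = -(-61 + 2*(-30*(-1/53))) = -(-61 + 2*(30/53)) = -(-61 + 60/53) = -1*(-3173/53) = 3173/53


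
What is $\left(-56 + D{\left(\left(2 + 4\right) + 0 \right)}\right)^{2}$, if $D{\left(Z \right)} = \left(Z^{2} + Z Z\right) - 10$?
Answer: $36$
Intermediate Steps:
$D{\left(Z \right)} = -10 + 2 Z^{2}$ ($D{\left(Z \right)} = \left(Z^{2} + Z^{2}\right) - 10 = 2 Z^{2} - 10 = -10 + 2 Z^{2}$)
$\left(-56 + D{\left(\left(2 + 4\right) + 0 \right)}\right)^{2} = \left(-56 - \left(10 - 2 \left(\left(2 + 4\right) + 0\right)^{2}\right)\right)^{2} = \left(-56 - \left(10 - 2 \left(6 + 0\right)^{2}\right)\right)^{2} = \left(-56 - \left(10 - 2 \cdot 6^{2}\right)\right)^{2} = \left(-56 + \left(-10 + 2 \cdot 36\right)\right)^{2} = \left(-56 + \left(-10 + 72\right)\right)^{2} = \left(-56 + 62\right)^{2} = 6^{2} = 36$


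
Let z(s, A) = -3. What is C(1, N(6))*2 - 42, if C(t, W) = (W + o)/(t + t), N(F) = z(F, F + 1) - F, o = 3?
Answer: -48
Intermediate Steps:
N(F) = -3 - F
C(t, W) = (3 + W)/(2*t) (C(t, W) = (W + 3)/(t + t) = (3 + W)/((2*t)) = (3 + W)*(1/(2*t)) = (3 + W)/(2*t))
C(1, N(6))*2 - 42 = ((½)*(3 + (-3 - 1*6))/1)*2 - 42 = ((½)*1*(3 + (-3 - 6)))*2 - 42 = ((½)*1*(3 - 9))*2 - 42 = ((½)*1*(-6))*2 - 42 = -3*2 - 42 = -6 - 42 = -48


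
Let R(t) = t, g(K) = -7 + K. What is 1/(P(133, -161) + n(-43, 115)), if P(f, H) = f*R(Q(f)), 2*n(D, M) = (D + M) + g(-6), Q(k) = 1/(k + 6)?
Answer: 278/8467 ≈ 0.032833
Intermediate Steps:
Q(k) = 1/(6 + k)
n(D, M) = -13/2 + D/2 + M/2 (n(D, M) = ((D + M) + (-7 - 6))/2 = ((D + M) - 13)/2 = (-13 + D + M)/2 = -13/2 + D/2 + M/2)
P(f, H) = f/(6 + f)
1/(P(133, -161) + n(-43, 115)) = 1/(133/(6 + 133) + (-13/2 + (1/2)*(-43) + (1/2)*115)) = 1/(133/139 + (-13/2 - 43/2 + 115/2)) = 1/(133*(1/139) + 59/2) = 1/(133/139 + 59/2) = 1/(8467/278) = 278/8467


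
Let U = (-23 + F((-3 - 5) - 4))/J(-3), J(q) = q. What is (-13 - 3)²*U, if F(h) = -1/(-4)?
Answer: 5824/3 ≈ 1941.3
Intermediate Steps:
F(h) = ¼ (F(h) = -1*(-¼) = ¼)
U = 91/12 (U = (-23 + ¼)/(-3) = -91/4*(-⅓) = 91/12 ≈ 7.5833)
(-13 - 3)²*U = (-13 - 3)²*(91/12) = (-16)²*(91/12) = 256*(91/12) = 5824/3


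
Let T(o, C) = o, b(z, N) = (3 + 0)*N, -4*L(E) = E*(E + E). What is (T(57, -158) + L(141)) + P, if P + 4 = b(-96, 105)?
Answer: -19145/2 ≈ -9572.5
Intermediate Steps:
L(E) = -E²/2 (L(E) = -E*(E + E)/4 = -E*2*E/4 = -E²/2)
b(z, N) = 3*N
P = 311 (P = -4 + 3*105 = -4 + 315 = 311)
(T(57, -158) + L(141)) + P = (57 - ½*141²) + 311 = (57 - ½*19881) + 311 = (57 - 19881/2) + 311 = -19767/2 + 311 = -19145/2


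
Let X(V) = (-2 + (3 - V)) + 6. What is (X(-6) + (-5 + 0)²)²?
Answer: 1444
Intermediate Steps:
X(V) = 7 - V (X(V) = (1 - V) + 6 = 7 - V)
(X(-6) + (-5 + 0)²)² = ((7 - 1*(-6)) + (-5 + 0)²)² = ((7 + 6) + (-5)²)² = (13 + 25)² = 38² = 1444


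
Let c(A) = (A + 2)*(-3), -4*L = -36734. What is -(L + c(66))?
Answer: -17959/2 ≈ -8979.5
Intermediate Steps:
L = 18367/2 (L = -¼*(-36734) = 18367/2 ≈ 9183.5)
c(A) = -6 - 3*A (c(A) = (2 + A)*(-3) = -6 - 3*A)
-(L + c(66)) = -(18367/2 + (-6 - 3*66)) = -(18367/2 + (-6 - 198)) = -(18367/2 - 204) = -1*17959/2 = -17959/2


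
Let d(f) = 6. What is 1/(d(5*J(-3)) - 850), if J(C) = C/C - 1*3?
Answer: -1/844 ≈ -0.0011848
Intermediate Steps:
J(C) = -2 (J(C) = 1 - 3 = -2)
1/(d(5*J(-3)) - 850) = 1/(6 - 850) = 1/(-844) = -1/844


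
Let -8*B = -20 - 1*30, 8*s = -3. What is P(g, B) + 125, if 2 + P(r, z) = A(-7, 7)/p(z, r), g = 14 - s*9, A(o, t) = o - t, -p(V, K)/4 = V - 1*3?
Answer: 1613/13 ≈ 124.08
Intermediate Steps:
p(V, K) = 12 - 4*V (p(V, K) = -4*(V - 1*3) = -4*(V - 3) = -4*(-3 + V) = 12 - 4*V)
s = -3/8 (s = (⅛)*(-3) = -3/8 ≈ -0.37500)
B = 25/4 (B = -(-20 - 1*30)/8 = -(-20 - 30)/8 = -⅛*(-50) = 25/4 ≈ 6.2500)
g = 139/8 (g = 14 - (-3)*9/8 = 14 - 1*(-27/8) = 14 + 27/8 = 139/8 ≈ 17.375)
P(r, z) = -2 - 14/(12 - 4*z) (P(r, z) = -2 + (-7 - 1*7)/(12 - 4*z) = -2 + (-7 - 7)/(12 - 4*z) = -2 - 14/(12 - 4*z))
P(g, B) + 125 = (19 - 4*25/4)/(2*(-3 + 25/4)) + 125 = (19 - 25)/(2*(13/4)) + 125 = (½)*(4/13)*(-6) + 125 = -12/13 + 125 = 1613/13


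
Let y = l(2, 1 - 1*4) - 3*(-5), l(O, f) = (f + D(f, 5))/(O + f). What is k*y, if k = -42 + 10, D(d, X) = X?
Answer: -416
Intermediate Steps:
l(O, f) = (5 + f)/(O + f) (l(O, f) = (f + 5)/(O + f) = (5 + f)/(O + f))
y = 13 (y = (5 + (1 - 1*4))/(2 + (1 - 1*4)) - 3*(-5) = (5 + (1 - 4))/(2 + (1 - 4)) + 15 = (5 - 3)/(2 - 3) + 15 = 2/(-1) + 15 = -1*2 + 15 = -2 + 15 = 13)
k = -32
k*y = -32*13 = -416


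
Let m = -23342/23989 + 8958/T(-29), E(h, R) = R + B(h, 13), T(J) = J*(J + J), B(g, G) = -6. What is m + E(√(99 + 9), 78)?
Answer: 1540398037/20174749 ≈ 76.353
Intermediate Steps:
T(J) = 2*J² (T(J) = J*(2*J) = 2*J²)
E(h, R) = -6 + R (E(h, R) = R - 6 = -6 + R)
m = 87816109/20174749 (m = -23342/23989 + 8958/((2*(-29)²)) = -23342*1/23989 + 8958/((2*841)) = -23342/23989 + 8958/1682 = -23342/23989 + 8958*(1/1682) = -23342/23989 + 4479/841 = 87816109/20174749 ≈ 4.3528)
m + E(√(99 + 9), 78) = 87816109/20174749 + (-6 + 78) = 87816109/20174749 + 72 = 1540398037/20174749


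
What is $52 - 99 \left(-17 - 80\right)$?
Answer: $9655$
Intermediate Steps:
$52 - 99 \left(-17 - 80\right) = 52 - -9603 = 52 + 9603 = 9655$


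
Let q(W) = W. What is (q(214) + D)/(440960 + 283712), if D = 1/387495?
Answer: 82923931/280806776640 ≈ 0.00029531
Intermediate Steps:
D = 1/387495 ≈ 2.5807e-6
(q(214) + D)/(440960 + 283712) = (214 + 1/387495)/(440960 + 283712) = (82923931/387495)/724672 = (82923931/387495)*(1/724672) = 82923931/280806776640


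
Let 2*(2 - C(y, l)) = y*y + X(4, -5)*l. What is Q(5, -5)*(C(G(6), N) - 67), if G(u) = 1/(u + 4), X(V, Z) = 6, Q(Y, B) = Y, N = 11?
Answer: -19601/40 ≈ -490.02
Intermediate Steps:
G(u) = 1/(4 + u)
C(y, l) = 2 - 3*l - y²/2 (C(y, l) = 2 - (y*y + 6*l)/2 = 2 - (y² + 6*l)/2 = 2 + (-3*l - y²/2) = 2 - 3*l - y²/2)
Q(5, -5)*(C(G(6), N) - 67) = 5*((2 - 3*11 - 1/(2*(4 + 6)²)) - 67) = 5*((2 - 33 - (1/10)²/2) - 67) = 5*((2 - 33 - (⅒)²/2) - 67) = 5*((2 - 33 - ½*1/100) - 67) = 5*((2 - 33 - 1/200) - 67) = 5*(-6201/200 - 67) = 5*(-19601/200) = -19601/40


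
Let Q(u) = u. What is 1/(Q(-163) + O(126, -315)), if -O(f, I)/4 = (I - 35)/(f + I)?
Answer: -27/4601 ≈ -0.0058683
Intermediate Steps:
O(f, I) = -4*(-35 + I)/(I + f) (O(f, I) = -4*(I - 35)/(f + I) = -4*(-35 + I)/(I + f))
1/(Q(-163) + O(126, -315)) = 1/(-163 + 4*(35 - 1*(-315))/(-315 + 126)) = 1/(-163 + 4*(35 + 315)/(-189)) = 1/(-163 + 4*(-1/189)*350) = 1/(-163 - 200/27) = 1/(-4601/27) = -27/4601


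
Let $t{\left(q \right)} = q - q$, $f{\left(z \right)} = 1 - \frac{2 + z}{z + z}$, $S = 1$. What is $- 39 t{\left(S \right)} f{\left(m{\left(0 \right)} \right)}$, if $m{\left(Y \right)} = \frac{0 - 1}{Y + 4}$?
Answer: $0$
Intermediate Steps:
$m{\left(Y \right)} = - \frac{1}{4 + Y}$
$f{\left(z \right)} = 1 - \frac{2 + z}{2 z}$
$t{\left(q \right)} = 0$
$- 39 t{\left(S \right)} f{\left(m{\left(0 \right)} \right)} = \left(-39\right) 0 \frac{-2 - \frac{1}{4 + 0}}{2 \left(- \frac{1}{4 + 0}\right)} = 0 \frac{-2 - \frac{1}{4}}{2 \left(- \frac{1}{4}\right)} = 0 \cdot \frac{1}{2} \left(-4\right) \left(- \frac{9}{4}\right) = 0 \cdot \frac{9}{2} = 0$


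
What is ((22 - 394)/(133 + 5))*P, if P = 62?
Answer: -3844/23 ≈ -167.13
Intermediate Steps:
((22 - 394)/(133 + 5))*P = ((22 - 394)/(133 + 5))*62 = -372/138*62 = -372*1/138*62 = -62/23*62 = -3844/23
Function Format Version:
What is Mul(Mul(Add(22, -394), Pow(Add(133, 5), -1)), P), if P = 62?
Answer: Rational(-3844, 23) ≈ -167.13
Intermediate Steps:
Mul(Mul(Add(22, -394), Pow(Add(133, 5), -1)), P) = Mul(Mul(Add(22, -394), Pow(Add(133, 5), -1)), 62) = Mul(Mul(-372, Pow(138, -1)), 62) = Mul(Mul(-372, Rational(1, 138)), 62) = Mul(Rational(-62, 23), 62) = Rational(-3844, 23)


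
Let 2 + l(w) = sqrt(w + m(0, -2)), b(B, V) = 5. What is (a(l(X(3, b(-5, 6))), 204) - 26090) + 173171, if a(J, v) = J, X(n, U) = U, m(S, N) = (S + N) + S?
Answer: 147079 + sqrt(3) ≈ 1.4708e+5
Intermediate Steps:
m(S, N) = N + 2*S (m(S, N) = (N + S) + S = N + 2*S)
l(w) = -2 + sqrt(-2 + w) (l(w) = -2 + sqrt(w + (-2 + 2*0)) = -2 + sqrt(w + (-2 + 0)) = -2 + sqrt(w - 2) = -2 + sqrt(-2 + w))
(a(l(X(3, b(-5, 6))), 204) - 26090) + 173171 = ((-2 + sqrt(-2 + 5)) - 26090) + 173171 = ((-2 + sqrt(3)) - 26090) + 173171 = (-26092 + sqrt(3)) + 173171 = 147079 + sqrt(3)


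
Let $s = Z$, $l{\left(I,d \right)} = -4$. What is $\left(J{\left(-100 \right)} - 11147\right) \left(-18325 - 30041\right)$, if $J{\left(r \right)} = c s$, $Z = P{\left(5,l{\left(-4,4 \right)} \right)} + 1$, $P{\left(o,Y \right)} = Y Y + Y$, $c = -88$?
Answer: $594466506$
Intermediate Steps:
$P{\left(o,Y \right)} = Y + Y^{2}$ ($P{\left(o,Y \right)} = Y^{2} + Y = Y + Y^{2}$)
$Z = 13$ ($Z = - 4 \left(1 - 4\right) + 1 = \left(-4\right) \left(-3\right) + 1 = 12 + 1 = 13$)
$s = 13$
$J{\left(r \right)} = -1144$ ($J{\left(r \right)} = \left(-88\right) 13 = -1144$)
$\left(J{\left(-100 \right)} - 11147\right) \left(-18325 - 30041\right) = \left(-1144 - 11147\right) \left(-18325 - 30041\right) = \left(-12291\right) \left(-48366\right) = 594466506$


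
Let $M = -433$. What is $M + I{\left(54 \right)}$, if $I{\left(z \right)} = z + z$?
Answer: $-325$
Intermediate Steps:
$I{\left(z \right)} = 2 z$
$M + I{\left(54 \right)} = -433 + 2 \cdot 54 = -433 + 108 = -325$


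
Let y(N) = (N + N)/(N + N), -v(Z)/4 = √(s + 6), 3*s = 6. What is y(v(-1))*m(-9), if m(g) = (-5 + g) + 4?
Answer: -10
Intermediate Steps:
s = 2 (s = (⅓)*6 = 2)
v(Z) = -8*√2 (v(Z) = -4*√(2 + 6) = -8*√2)
m(g) = -1 + g
y(N) = 1 (y(N) = (2*N)/((2*N)) = (2*N)*(1/(2*N)) = 1)
y(v(-1))*m(-9) = 1*(-1 - 9) = 1*(-10) = -10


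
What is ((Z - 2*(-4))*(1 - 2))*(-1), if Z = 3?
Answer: 11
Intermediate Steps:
((Z - 2*(-4))*(1 - 2))*(-1) = ((3 - 2*(-4))*(1 - 2))*(-1) = ((3 + 8)*(-1))*(-1) = (11*(-1))*(-1) = -11*(-1) = 11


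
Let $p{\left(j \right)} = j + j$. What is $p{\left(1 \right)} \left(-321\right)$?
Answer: $-642$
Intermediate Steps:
$p{\left(j \right)} = 2 j$
$p{\left(1 \right)} \left(-321\right) = 2 \cdot 1 \left(-321\right) = 2 \left(-321\right) = -642$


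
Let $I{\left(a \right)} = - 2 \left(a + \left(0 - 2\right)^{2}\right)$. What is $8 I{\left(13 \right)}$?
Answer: $-272$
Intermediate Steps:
$I{\left(a \right)} = -8 - 2 a$ ($I{\left(a \right)} = - 2 \left(a + \left(-2\right)^{2}\right) = - 2 \left(a + 4\right) = - 2 \left(4 + a\right) = -8 - 2 a$)
$8 I{\left(13 \right)} = 8 \left(-8 - 26\right) = 8 \left(-34\right) = -272$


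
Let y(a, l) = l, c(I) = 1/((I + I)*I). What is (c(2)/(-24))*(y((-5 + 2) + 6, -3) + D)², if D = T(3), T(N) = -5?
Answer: -⅓ ≈ -0.33333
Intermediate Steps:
D = -5
c(I) = 1/(2*I²) (c(I) = 1/(((2*I))*I) = (1/(2*I))/I = 1/(2*I²))
(c(2)/(-24))*(y((-5 + 2) + 6, -3) + D)² = (((½)/2²)/(-24))*(-3 - 5)² = -1/(48*4)*(-8)² = -1/24*⅛*64 = -1/192*64 = -⅓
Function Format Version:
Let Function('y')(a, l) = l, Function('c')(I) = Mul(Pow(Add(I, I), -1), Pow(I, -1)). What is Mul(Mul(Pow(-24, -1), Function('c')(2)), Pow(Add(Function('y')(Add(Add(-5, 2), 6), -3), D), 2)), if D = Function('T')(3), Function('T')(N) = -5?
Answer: Rational(-1, 3) ≈ -0.33333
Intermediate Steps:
D = -5
Function('c')(I) = Mul(Rational(1, 2), Pow(I, -2)) (Function('c')(I) = Mul(Pow(Mul(2, I), -1), Pow(I, -1)) = Mul(Mul(Rational(1, 2), Pow(I, -1)), Pow(I, -1)) = Mul(Rational(1, 2), Pow(I, -2)))
Mul(Mul(Pow(-24, -1), Function('c')(2)), Pow(Add(Function('y')(Add(Add(-5, 2), 6), -3), D), 2)) = Mul(Mul(Pow(-24, -1), Mul(Rational(1, 2), Pow(2, -2))), Pow(Add(-3, -5), 2)) = Mul(Mul(Rational(-1, 24), Mul(Rational(1, 2), Rational(1, 4))), Pow(-8, 2)) = Mul(Mul(Rational(-1, 24), Rational(1, 8)), 64) = Mul(Rational(-1, 192), 64) = Rational(-1, 3)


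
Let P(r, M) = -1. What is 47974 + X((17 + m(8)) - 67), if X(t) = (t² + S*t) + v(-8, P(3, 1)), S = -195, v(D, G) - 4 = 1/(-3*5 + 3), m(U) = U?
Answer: 695183/12 ≈ 57932.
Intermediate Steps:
v(D, G) = 47/12 (v(D, G) = 4 + 1/(-3*5 + 3) = 4 + 1/(-15 + 3) = 4 + 1/(-12) = 4 - 1/12 = 47/12)
X(t) = 47/12 + t² - 195*t (X(t) = (t² - 195*t) + 47/12 = 47/12 + t² - 195*t)
47974 + X((17 + m(8)) - 67) = 47974 + (47/12 + ((17 + 8) - 67)² - 195*((17 + 8) - 67)) = 47974 + (47/12 + (25 - 67)² - 195*(25 - 67)) = 47974 + (47/12 + (-42)² - 195*(-42)) = 47974 + (47/12 + 1764 + 8190) = 47974 + 119495/12 = 695183/12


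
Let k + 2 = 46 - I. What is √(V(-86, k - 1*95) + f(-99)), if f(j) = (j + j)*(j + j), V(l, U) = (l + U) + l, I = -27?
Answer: 4*√2438 ≈ 197.50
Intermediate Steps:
k = 71 (k = -2 + (46 - 1*(-27)) = -2 + (46 + 27) = -2 + 73 = 71)
V(l, U) = U + 2*l (V(l, U) = (U + l) + l = U + 2*l)
f(j) = 4*j² (f(j) = (2*j)*(2*j) = 4*j²)
√(V(-86, k - 1*95) + f(-99)) = √(((71 - 1*95) + 2*(-86)) + 4*(-99)²) = √(((71 - 95) - 172) + 4*9801) = √((-24 - 172) + 39204) = √(-196 + 39204) = √39008 = 4*√2438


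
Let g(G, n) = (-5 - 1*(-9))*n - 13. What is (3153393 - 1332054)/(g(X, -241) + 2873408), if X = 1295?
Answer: 202371/319159 ≈ 0.63408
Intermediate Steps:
g(G, n) = -13 + 4*n (g(G, n) = (-5 + 9)*n - 13 = 4*n - 13 = -13 + 4*n)
(3153393 - 1332054)/(g(X, -241) + 2873408) = (3153393 - 1332054)/((-13 + 4*(-241)) + 2873408) = 1821339/((-13 - 964) + 2873408) = 1821339/(-977 + 2873408) = 1821339/2872431 = 1821339*(1/2872431) = 202371/319159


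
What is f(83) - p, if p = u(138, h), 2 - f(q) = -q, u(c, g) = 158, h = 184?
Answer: -73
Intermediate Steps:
f(q) = 2 + q (f(q) = 2 - (-1)*q = 2 + q)
p = 158
f(83) - p = (2 + 83) - 1*158 = 85 - 158 = -73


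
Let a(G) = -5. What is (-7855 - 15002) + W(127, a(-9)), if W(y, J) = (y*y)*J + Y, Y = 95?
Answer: -103407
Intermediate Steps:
W(y, J) = 95 + J*y**2 (W(y, J) = (y*y)*J + 95 = y**2*J + 95 = J*y**2 + 95 = 95 + J*y**2)
(-7855 - 15002) + W(127, a(-9)) = (-7855 - 15002) + (95 - 5*127**2) = -22857 + (95 - 5*16129) = -22857 + (95 - 80645) = -22857 - 80550 = -103407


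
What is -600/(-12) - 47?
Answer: 3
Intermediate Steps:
-600/(-12) - 47 = -600*(-1)/12 - 47 = -15*(-10/3) - 47 = 50 - 47 = 3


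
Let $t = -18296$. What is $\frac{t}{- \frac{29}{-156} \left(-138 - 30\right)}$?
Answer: $\frac{118924}{203} \approx 585.83$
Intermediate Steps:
$\frac{t}{- \frac{29}{-156} \left(-138 - 30\right)} = - \frac{18296}{- \frac{29}{-156} \left(-138 - 30\right)} = - \frac{18296}{\left(-29\right) \left(- \frac{1}{156}\right) \left(-168\right)} = - \frac{18296}{\frac{29}{156} \left(-168\right)} = - \frac{18296}{- \frac{406}{13}} = \left(-18296\right) \left(- \frac{13}{406}\right) = \frac{118924}{203}$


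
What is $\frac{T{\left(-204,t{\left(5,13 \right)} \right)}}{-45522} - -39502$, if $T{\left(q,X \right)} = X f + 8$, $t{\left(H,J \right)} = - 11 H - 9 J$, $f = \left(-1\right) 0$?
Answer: $\frac{899105018}{22761} \approx 39502.0$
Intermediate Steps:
$f = 0$
$T{\left(q,X \right)} = 8$ ($T{\left(q,X \right)} = X 0 + 8 = 0 + 8 = 8$)
$\frac{T{\left(-204,t{\left(5,13 \right)} \right)}}{-45522} - -39502 = \frac{8}{-45522} - -39502 = 8 \left(- \frac{1}{45522}\right) + 39502 = - \frac{4}{22761} + 39502 = \frac{899105018}{22761}$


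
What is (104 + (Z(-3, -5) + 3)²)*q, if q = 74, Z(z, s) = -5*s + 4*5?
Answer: 178192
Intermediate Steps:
Z(z, s) = 20 - 5*s (Z(z, s) = -5*s + 20 = 20 - 5*s)
(104 + (Z(-3, -5) + 3)²)*q = (104 + ((20 - 5*(-5)) + 3)²)*74 = (104 + ((20 + 25) + 3)²)*74 = (104 + (45 + 3)²)*74 = (104 + 48²)*74 = (104 + 2304)*74 = 2408*74 = 178192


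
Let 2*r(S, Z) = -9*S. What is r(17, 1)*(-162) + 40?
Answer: 12433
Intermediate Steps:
r(S, Z) = -9*S/2 (r(S, Z) = (-9*S)/2 = -9*S/2)
r(17, 1)*(-162) + 40 = -9/2*17*(-162) + 40 = -153/2*(-162) + 40 = 12393 + 40 = 12433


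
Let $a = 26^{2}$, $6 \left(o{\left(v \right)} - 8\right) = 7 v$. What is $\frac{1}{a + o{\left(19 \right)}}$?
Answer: $\frac{6}{4237} \approx 0.0014161$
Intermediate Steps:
$o{\left(v \right)} = 8 + \frac{7 v}{6}$
$a = 676$
$\frac{1}{a + o{\left(19 \right)}} = \frac{1}{676 + \left(8 + \frac{7}{6} \cdot 19\right)} = \frac{1}{676 + \left(8 + \frac{133}{6}\right)} = \frac{1}{676 + \frac{181}{6}} = \frac{1}{\frac{4237}{6}} = \frac{6}{4237}$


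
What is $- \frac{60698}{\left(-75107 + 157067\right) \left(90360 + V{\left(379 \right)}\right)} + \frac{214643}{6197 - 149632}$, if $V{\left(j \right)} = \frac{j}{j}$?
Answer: $- \frac{158965209405871}{106227782566860} \approx -1.4965$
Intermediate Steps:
$V{\left(j \right)} = 1$
$- \frac{60698}{\left(-75107 + 157067\right) \left(90360 + V{\left(379 \right)}\right)} + \frac{214643}{6197 - 149632} = - \frac{60698}{\left(-75107 + 157067\right) \left(90360 + 1\right)} + \frac{214643}{6197 - 149632} = - \frac{60698}{81960 \cdot 90361} + \frac{214643}{6197 - 149632} = - \frac{60698}{7405987560} + \frac{214643}{-143435} = \left(-60698\right) \frac{1}{7405987560} + 214643 \left(- \frac{1}{143435}\right) = - \frac{30349}{3702993780} - \frac{214643}{143435} = - \frac{158965209405871}{106227782566860}$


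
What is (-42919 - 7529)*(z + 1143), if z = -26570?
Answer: 1282741296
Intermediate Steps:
(-42919 - 7529)*(z + 1143) = (-42919 - 7529)*(-26570 + 1143) = -50448*(-25427) = 1282741296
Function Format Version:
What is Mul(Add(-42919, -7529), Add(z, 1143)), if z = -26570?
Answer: 1282741296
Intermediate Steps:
Mul(Add(-42919, -7529), Add(z, 1143)) = Mul(Add(-42919, -7529), Add(-26570, 1143)) = Mul(-50448, -25427) = 1282741296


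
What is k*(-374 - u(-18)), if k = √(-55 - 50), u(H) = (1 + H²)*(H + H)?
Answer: 11326*I*√105 ≈ 1.1606e+5*I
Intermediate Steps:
u(H) = 2*H*(1 + H²) (u(H) = (1 + H²)*(2*H) = 2*H*(1 + H²))
k = I*√105 (k = √(-105) = I*√105 ≈ 10.247*I)
k*(-374 - u(-18)) = (I*√105)*(-374 - 2*(-18)*(1 + (-18)²)) = (I*√105)*(-374 - 2*(-18)*(1 + 324)) = (I*√105)*(-374 - 2*(-18)*325) = (I*√105)*(-374 - 1*(-11700)) = (I*√105)*(-374 + 11700) = (I*√105)*11326 = 11326*I*√105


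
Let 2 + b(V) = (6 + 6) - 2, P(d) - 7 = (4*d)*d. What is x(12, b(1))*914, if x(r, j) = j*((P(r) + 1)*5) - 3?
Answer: 21348298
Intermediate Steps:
P(d) = 7 + 4*d**2 (P(d) = 7 + (4*d)*d = 7 + 4*d**2)
b(V) = 8 (b(V) = -2 + ((6 + 6) - 2) = -2 + (12 - 2) = -2 + 10 = 8)
x(r, j) = -3 + j*(40 + 20*r**2) (x(r, j) = j*(((7 + 4*r**2) + 1)*5) - 3 = j*((8 + 4*r**2)*5) - 3 = j*(40 + 20*r**2) - 3 = -3 + j*(40 + 20*r**2))
x(12, b(1))*914 = (-3 + 40*8 + 20*8*12**2)*914 = (-3 + 320 + 20*8*144)*914 = (-3 + 320 + 23040)*914 = 23357*914 = 21348298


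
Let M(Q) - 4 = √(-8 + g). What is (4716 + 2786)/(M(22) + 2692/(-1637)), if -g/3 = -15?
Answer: -47354664544/84282717 + 20103627038*√37/84282717 ≈ 889.04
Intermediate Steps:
g = 45 (g = -3*(-15) = 45)
M(Q) = 4 + √37 (M(Q) = 4 + √(-8 + 45) = 4 + √37)
(4716 + 2786)/(M(22) + 2692/(-1637)) = (4716 + 2786)/((4 + √37) + 2692/(-1637)) = 7502/((4 + √37) + 2692*(-1/1637)) = 7502/((4 + √37) - 2692/1637) = 7502/(3856/1637 + √37)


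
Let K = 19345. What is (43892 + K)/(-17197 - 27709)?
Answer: -63237/44906 ≈ -1.4082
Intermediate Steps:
(43892 + K)/(-17197 - 27709) = (43892 + 19345)/(-17197 - 27709) = 63237/(-44906) = 63237*(-1/44906) = -63237/44906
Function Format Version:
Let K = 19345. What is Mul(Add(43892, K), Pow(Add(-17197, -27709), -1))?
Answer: Rational(-63237, 44906) ≈ -1.4082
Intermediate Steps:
Mul(Add(43892, K), Pow(Add(-17197, -27709), -1)) = Mul(Add(43892, 19345), Pow(Add(-17197, -27709), -1)) = Mul(63237, Pow(-44906, -1)) = Mul(63237, Rational(-1, 44906)) = Rational(-63237, 44906)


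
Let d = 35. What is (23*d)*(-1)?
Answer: -805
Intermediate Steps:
(23*d)*(-1) = (23*35)*(-1) = 805*(-1) = -805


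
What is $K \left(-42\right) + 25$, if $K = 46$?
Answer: $-1907$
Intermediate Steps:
$K \left(-42\right) + 25 = 46 \left(-42\right) + 25 = -1932 + 25 = -1907$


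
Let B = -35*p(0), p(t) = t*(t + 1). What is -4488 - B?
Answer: -4488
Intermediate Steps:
p(t) = t*(1 + t)
B = 0 (B = -0*(1 + 0) = -0 = -35*0 = 0)
-4488 - B = -4488 - 1*0 = -4488 + 0 = -4488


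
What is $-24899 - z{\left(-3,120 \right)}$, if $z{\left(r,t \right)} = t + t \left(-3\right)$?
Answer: $-24659$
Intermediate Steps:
$z{\left(r,t \right)} = - 2 t$ ($z{\left(r,t \right)} = t - 3 t = - 2 t$)
$-24899 - z{\left(-3,120 \right)} = -24899 - \left(-2\right) 120 = -24899 - -240 = -24899 + 240 = -24659$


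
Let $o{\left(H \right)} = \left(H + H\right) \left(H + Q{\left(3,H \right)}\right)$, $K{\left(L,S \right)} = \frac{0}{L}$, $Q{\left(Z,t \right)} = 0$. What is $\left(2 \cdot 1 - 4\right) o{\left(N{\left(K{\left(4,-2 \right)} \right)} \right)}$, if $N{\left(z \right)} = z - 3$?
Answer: $-36$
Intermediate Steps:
$K{\left(L,S \right)} = 0$
$N{\left(z \right)} = -3 + z$
$o{\left(H \right)} = 2 H^{2}$ ($o{\left(H \right)} = \left(H + H\right) \left(H + 0\right) = 2 H H = 2 H^{2}$)
$\left(2 \cdot 1 - 4\right) o{\left(N{\left(K{\left(4,-2 \right)} \right)} \right)} = \left(2 \cdot 1 - 4\right) 2 \left(-3 + 0\right)^{2} = \left(2 - 4\right) 2 \left(-3\right)^{2} = - 2 \cdot 2 \cdot 9 = \left(-2\right) 18 = -36$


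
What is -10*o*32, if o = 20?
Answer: -6400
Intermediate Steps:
-10*o*32 = -10*20*32 = -200*32 = -6400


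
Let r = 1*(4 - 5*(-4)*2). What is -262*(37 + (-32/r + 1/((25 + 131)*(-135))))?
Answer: -1100783699/115830 ≈ -9503.4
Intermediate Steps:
r = 44 (r = 1*(4 + 20*2) = 1*(4 + 40) = 1*44 = 44)
-262*(37 + (-32/r + 1/((25 + 131)*(-135)))) = -262*(37 + (-32/44 + 1/((25 + 131)*(-135)))) = -262*(37 + (-32*1/44 - 1/135/156)) = -262*(37 + (-8/11 + (1/156)*(-1/135))) = -262*(37 + (-8/11 - 1/21060)) = -262*(37 - 168491/231660) = -262*8402929/231660 = -1100783699/115830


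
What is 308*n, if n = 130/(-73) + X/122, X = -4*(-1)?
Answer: -2397472/4453 ≈ -538.39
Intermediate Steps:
X = 4
n = -7784/4453 (n = 130/(-73) + 4/122 = 130*(-1/73) + 4*(1/122) = -130/73 + 2/61 = -7784/4453 ≈ -1.7480)
308*n = 308*(-7784/4453) = -2397472/4453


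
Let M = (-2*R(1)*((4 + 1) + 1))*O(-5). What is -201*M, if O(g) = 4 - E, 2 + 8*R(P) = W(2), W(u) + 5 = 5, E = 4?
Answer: 0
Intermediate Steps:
W(u) = 0 (W(u) = -5 + 5 = 0)
R(P) = -¼ (R(P) = -¼ + (⅛)*0 = -¼ + 0 = -¼)
O(g) = 0 (O(g) = 4 - 1*4 = 4 - 4 = 0)
M = 0 (M = -(-1)*((4 + 1) + 1)/2*0 = -(-1)*(5 + 1)/2*0 = -(-1)*6/2*0 = -2*(-3/2)*0 = 3*0 = 0)
-201*M = -201*0 = 0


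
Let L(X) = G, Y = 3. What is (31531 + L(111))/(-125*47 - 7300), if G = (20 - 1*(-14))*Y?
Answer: -31633/13175 ≈ -2.4010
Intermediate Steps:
G = 102 (G = (20 - 1*(-14))*3 = (20 + 14)*3 = 34*3 = 102)
L(X) = 102
(31531 + L(111))/(-125*47 - 7300) = (31531 + 102)/(-125*47 - 7300) = 31633/(-5875 - 7300) = 31633/(-13175) = 31633*(-1/13175) = -31633/13175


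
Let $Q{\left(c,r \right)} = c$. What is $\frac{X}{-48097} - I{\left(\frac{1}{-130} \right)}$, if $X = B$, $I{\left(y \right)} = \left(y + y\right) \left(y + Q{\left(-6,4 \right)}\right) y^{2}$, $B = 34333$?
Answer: $- \frac{4902961628757}{6868492085000} \approx -0.71383$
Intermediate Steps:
$I{\left(y \right)} = 2 y^{3} \left(-6 + y\right)$ ($I{\left(y \right)} = \left(y + y\right) \left(y - 6\right) y^{2} = 2 y \left(-6 + y\right) y^{2} = 2 y^{3} \left(-6 + y\right)$)
$X = 34333$
$\frac{X}{-48097} - I{\left(\frac{1}{-130} \right)} = \frac{34333}{-48097} - 2 \left(\frac{1}{-130}\right)^{3} \left(-6 + \frac{1}{-130}\right) = 34333 \left(- \frac{1}{48097}\right) - 2 \left(- \frac{1}{130}\right)^{3} \left(-6 - \frac{1}{130}\right) = - \frac{34333}{48097} - 2 \left(- \frac{1}{2197000}\right) \left(- \frac{781}{130}\right) = - \frac{34333}{48097} - \frac{781}{142805000} = - \frac{4902961628757}{6868492085000}$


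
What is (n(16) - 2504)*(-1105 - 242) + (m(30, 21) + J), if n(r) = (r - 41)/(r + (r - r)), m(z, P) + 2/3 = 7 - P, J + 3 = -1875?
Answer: 161908801/48 ≈ 3.3731e+6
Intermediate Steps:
J = -1878 (J = -3 - 1875 = -1878)
m(z, P) = 19/3 - P (m(z, P) = -⅔ + (7 - P) = 19/3 - P)
n(r) = (-41 + r)/r (n(r) = (-41 + r)/(r + 0) = (-41 + r)/r)
(n(16) - 2504)*(-1105 - 242) + (m(30, 21) + J) = ((-41 + 16)/16 - 2504)*(-1105 - 242) + ((19/3 - 1*21) - 1878) = ((1/16)*(-25) - 2504)*(-1347) + ((19/3 - 21) - 1878) = (-25/16 - 2504)*(-1347) + (-44/3 - 1878) = -40089/16*(-1347) - 5678/3 = 53999883/16 - 5678/3 = 161908801/48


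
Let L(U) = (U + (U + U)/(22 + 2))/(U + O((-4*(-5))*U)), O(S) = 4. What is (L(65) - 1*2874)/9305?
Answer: -2378827/7704540 ≈ -0.30876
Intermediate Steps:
L(U) = 13*U/(12*(4 + U)) (L(U) = (U + (U + U)/(22 + 2))/(U + 4) = (U + (2*U)/24)/(4 + U) = (U + (2*U)*(1/24))/(4 + U) = (U + U/12)/(4 + U) = (13*U/12)/(4 + U) = 13*U/(12*(4 + U)))
(L(65) - 1*2874)/9305 = ((13/12)*65/(4 + 65) - 1*2874)/9305 = ((13/12)*65/69 - 2874)*(1/9305) = ((13/12)*65*(1/69) - 2874)*(1/9305) = (845/828 - 2874)*(1/9305) = -2378827/828*1/9305 = -2378827/7704540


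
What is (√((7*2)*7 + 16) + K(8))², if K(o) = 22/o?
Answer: 1945/16 + 11*√114/2 ≈ 180.29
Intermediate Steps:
(√((7*2)*7 + 16) + K(8))² = (√((7*2)*7 + 16) + 22/8)² = (√(14*7 + 16) + 22*(⅛))² = (√(98 + 16) + 11/4)² = (√114 + 11/4)² = (11/4 + √114)²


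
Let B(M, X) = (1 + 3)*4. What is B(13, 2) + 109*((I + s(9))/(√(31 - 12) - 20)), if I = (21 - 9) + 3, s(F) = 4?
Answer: -35324/381 - 2071*√19/381 ≈ -116.41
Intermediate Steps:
B(M, X) = 16 (B(M, X) = 4*4 = 16)
I = 15 (I = 12 + 3 = 15)
B(13, 2) + 109*((I + s(9))/(√(31 - 12) - 20)) = 16 + 109*((15 + 4)/(√(31 - 12) - 20)) = 16 + 109*(19/(√19 - 20)) = 16 + 109*(19/(-20 + √19)) = 16 + 2071/(-20 + √19)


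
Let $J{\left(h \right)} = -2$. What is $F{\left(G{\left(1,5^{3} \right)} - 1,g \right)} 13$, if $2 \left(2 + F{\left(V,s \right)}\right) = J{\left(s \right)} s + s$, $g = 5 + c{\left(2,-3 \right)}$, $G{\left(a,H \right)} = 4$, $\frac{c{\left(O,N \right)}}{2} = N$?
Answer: $- \frac{39}{2} \approx -19.5$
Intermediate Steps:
$c{\left(O,N \right)} = 2 N$
$g = -1$ ($g = 5 + 2 \left(-3\right) = 5 - 6 = -1$)
$F{\left(V,s \right)} = -2 - \frac{s}{2}$ ($F{\left(V,s \right)} = -2 + \frac{- 2 s + s}{2} = -2 + \frac{\left(-1\right) s}{2} = -2 - \frac{s}{2}$)
$F{\left(G{\left(1,5^{3} \right)} - 1,g \right)} 13 = \left(-2 - - \frac{1}{2}\right) 13 = \left(-2 + \frac{1}{2}\right) 13 = \left(- \frac{3}{2}\right) 13 = - \frac{39}{2}$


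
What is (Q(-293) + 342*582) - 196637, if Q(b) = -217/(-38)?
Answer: 91683/38 ≈ 2412.7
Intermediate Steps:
Q(b) = 217/38 (Q(b) = -217*(-1/38) = 217/38)
(Q(-293) + 342*582) - 196637 = (217/38 + 342*582) - 196637 = (217/38 + 199044) - 196637 = 7563889/38 - 196637 = 91683/38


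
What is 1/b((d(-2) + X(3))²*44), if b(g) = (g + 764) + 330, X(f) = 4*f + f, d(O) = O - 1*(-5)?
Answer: 1/15350 ≈ 6.5147e-5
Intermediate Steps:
d(O) = 5 + O (d(O) = O + 5 = 5 + O)
X(f) = 5*f
b(g) = 1094 + g (b(g) = (764 + g) + 330 = 1094 + g)
1/b((d(-2) + X(3))²*44) = 1/(1094 + ((5 - 2) + 5*3)²*44) = 1/(1094 + (3 + 15)²*44) = 1/(1094 + 18²*44) = 1/(1094 + 324*44) = 1/(1094 + 14256) = 1/15350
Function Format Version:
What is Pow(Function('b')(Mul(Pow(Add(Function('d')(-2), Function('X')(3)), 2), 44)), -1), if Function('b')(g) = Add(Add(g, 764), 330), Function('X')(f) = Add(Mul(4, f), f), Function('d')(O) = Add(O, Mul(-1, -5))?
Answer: Rational(1, 15350) ≈ 6.5147e-5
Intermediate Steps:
Function('d')(O) = Add(5, O) (Function('d')(O) = Add(O, 5) = Add(5, O))
Function('X')(f) = Mul(5, f)
Function('b')(g) = Add(1094, g) (Function('b')(g) = Add(Add(764, g), 330) = Add(1094, g))
Pow(Function('b')(Mul(Pow(Add(Function('d')(-2), Function('X')(3)), 2), 44)), -1) = Pow(Add(1094, Mul(Pow(Add(Add(5, -2), Mul(5, 3)), 2), 44)), -1) = Pow(Add(1094, Mul(Pow(Add(3, 15), 2), 44)), -1) = Pow(Add(1094, Mul(Pow(18, 2), 44)), -1) = Pow(Add(1094, Mul(324, 44)), -1) = Pow(Add(1094, 14256), -1) = Pow(15350, -1) = Rational(1, 15350)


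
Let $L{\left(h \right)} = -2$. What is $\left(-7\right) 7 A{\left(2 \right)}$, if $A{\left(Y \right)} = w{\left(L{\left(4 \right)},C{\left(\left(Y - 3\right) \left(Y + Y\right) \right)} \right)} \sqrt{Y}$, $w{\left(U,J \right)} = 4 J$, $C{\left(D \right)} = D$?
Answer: $784 \sqrt{2} \approx 1108.7$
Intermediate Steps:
$A{\left(Y \right)} = 8 Y^{\frac{3}{2}} \left(-3 + Y\right)$ ($A{\left(Y \right)} = 4 \left(Y - 3\right) \left(Y + Y\right) \sqrt{Y} = 4 \left(-3 + Y\right) 2 Y \sqrt{Y} = 4 \cdot 2 Y \left(-3 + Y\right) \sqrt{Y} = 8 Y \left(-3 + Y\right) \sqrt{Y} = 8 Y^{\frac{3}{2}} \left(-3 + Y\right)$)
$\left(-7\right) 7 A{\left(2 \right)} = \left(-7\right) 7 \cdot 8 \cdot 2^{\frac{3}{2}} \left(-3 + 2\right) = - 49 \cdot 8 \cdot 2 \sqrt{2} \left(-1\right) = - 49 \left(- 16 \sqrt{2}\right) = 784 \sqrt{2}$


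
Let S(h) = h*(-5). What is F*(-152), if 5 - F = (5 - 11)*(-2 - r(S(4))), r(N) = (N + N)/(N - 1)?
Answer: 19608/7 ≈ 2801.1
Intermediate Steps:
S(h) = -5*h
r(N) = 2*N/(-1 + N) (r(N) = (2*N)/(-1 + N) = 2*N/(-1 + N))
F = -129/7 (F = 5 - (5 - 11)*(-2 - 2*(-5*4)/(-1 - 5*4)) = 5 - (-6)*(-2 - 2*(-20)/(-1 - 20)) = 5 - (-6)*(-2 - 2*(-20)/(-21)) = 5 - (-6)*(-2 - 2*(-20)*(-1)/21) = 5 - (-6)*(-2 - 1*40/21) = 5 - (-6)*(-2 - 40/21) = 5 - (-6)*(-82)/21 = 5 - 1*164/7 = 5 - 164/7 = -129/7 ≈ -18.429)
F*(-152) = -129/7*(-152) = 19608/7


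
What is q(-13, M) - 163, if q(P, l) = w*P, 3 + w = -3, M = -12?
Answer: -85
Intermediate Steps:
w = -6 (w = -3 - 3 = -6)
q(P, l) = -6*P
q(-13, M) - 163 = -6*(-13) - 163 = 78 - 163 = -85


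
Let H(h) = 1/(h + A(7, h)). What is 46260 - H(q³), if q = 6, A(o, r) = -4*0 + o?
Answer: 10315979/223 ≈ 46260.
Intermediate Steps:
A(o, r) = o (A(o, r) = 0 + o = o)
H(h) = 1/(7 + h) (H(h) = 1/(h + 7) = 1/(7 + h))
46260 - H(q³) = 46260 - 1/(7 + 6³) = 46260 - 1/(7 + 216) = 46260 - 1/223 = 10315979/223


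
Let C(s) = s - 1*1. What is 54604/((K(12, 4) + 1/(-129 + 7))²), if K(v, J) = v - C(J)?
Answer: 812725936/1203409 ≈ 675.35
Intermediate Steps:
C(s) = -1 + s (C(s) = s - 1 = -1 + s)
K(v, J) = 1 + v - J (K(v, J) = v - (-1 + J) = v + (1 - J) = 1 + v - J)
54604/((K(12, 4) + 1/(-129 + 7))²) = 54604/(((1 + 12 - 1*4) + 1/(-129 + 7))²) = 54604/(((1 + 12 - 4) + 1/(-122))²) = 54604/((9 - 1/122)²) = 54604/((1097/122)²) = 54604/(1203409/14884) = 54604*(14884/1203409) = 812725936/1203409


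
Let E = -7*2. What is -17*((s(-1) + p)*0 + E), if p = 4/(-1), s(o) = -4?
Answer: 238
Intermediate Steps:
p = -4 (p = 4*(-1) = -4)
E = -14
-17*((s(-1) + p)*0 + E) = -17*((-4 - 4)*0 - 14) = -17*(-8*0 - 14) = -17*(0 - 14) = -17*(-14) = 238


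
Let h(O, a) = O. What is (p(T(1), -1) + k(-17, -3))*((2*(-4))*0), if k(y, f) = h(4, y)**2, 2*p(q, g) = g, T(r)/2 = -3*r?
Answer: 0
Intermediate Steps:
T(r) = -6*r (T(r) = 2*(-3*r) = -6*r)
p(q, g) = g/2
k(y, f) = 16 (k(y, f) = 4**2 = 16)
(p(T(1), -1) + k(-17, -3))*((2*(-4))*0) = ((1/2)*(-1) + 16)*((2*(-4))*0) = (-1/2 + 16)*(-8*0) = (31/2)*0 = 0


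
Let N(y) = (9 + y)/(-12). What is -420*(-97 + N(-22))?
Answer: 40285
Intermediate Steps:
N(y) = -¾ - y/12 (N(y) = (9 + y)*(-1/12) = -¾ - y/12)
-420*(-97 + N(-22)) = -420*(-97 + (-¾ - 1/12*(-22))) = -420*(-97 + (-¾ + 11/6)) = -420*(-97 + 13/12) = -420*(-1151/12) = 40285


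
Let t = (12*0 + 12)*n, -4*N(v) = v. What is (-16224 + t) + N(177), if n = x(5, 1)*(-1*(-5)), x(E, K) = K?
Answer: -64833/4 ≈ -16208.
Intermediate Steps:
N(v) = -v/4
n = 5 (n = 1*(-1*(-5)) = 1*5 = 5)
t = 60 (t = (12*0 + 12)*5 = (0 + 12)*5 = 12*5 = 60)
(-16224 + t) + N(177) = (-16224 + 60) - 1/4*177 = -16164 - 177/4 = -64833/4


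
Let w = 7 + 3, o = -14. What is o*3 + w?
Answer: -32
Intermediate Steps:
w = 10
o*3 + w = -14*3 + 10 = -42 + 10 = -32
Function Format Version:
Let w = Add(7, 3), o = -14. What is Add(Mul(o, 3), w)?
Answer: -32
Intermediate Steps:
w = 10
Add(Mul(o, 3), w) = Add(Mul(-14, 3), 10) = Add(-42, 10) = -32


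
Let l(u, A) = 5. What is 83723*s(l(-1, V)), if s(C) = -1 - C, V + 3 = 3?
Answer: -502338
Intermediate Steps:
V = 0 (V = -3 + 3 = 0)
83723*s(l(-1, V)) = 83723*(-1 - 1*5) = 83723*(-1 - 5) = 83723*(-6) = -502338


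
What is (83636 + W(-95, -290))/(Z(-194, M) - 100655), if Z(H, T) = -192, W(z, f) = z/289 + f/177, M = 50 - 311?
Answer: -4278131683/5158626591 ≈ -0.82932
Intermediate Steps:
M = -261
W(z, f) = f/177 + z/289 (W(z, f) = z*(1/289) + f*(1/177) = z/289 + f/177 = f/177 + z/289)
(83636 + W(-95, -290))/(Z(-194, M) - 100655) = (83636 + ((1/177)*(-290) + (1/289)*(-95)))/(-192 - 100655) = (83636 + (-290/177 - 95/289))/(-100847) = (83636 - 100625/51153)*(-1/100847) = (4278131683/51153)*(-1/100847) = -4278131683/5158626591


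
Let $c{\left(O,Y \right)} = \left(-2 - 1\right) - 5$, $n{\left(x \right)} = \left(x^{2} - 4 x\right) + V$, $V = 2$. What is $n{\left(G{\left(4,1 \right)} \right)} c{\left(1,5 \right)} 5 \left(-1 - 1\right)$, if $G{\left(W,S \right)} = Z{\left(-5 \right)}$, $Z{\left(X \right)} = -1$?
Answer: $560$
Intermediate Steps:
$G{\left(W,S \right)} = -1$
$n{\left(x \right)} = 2 + x^{2} - 4 x$ ($n{\left(x \right)} = \left(x^{2} - 4 x\right) + 2 = 2 + x^{2} - 4 x$)
$c{\left(O,Y \right)} = -8$ ($c{\left(O,Y \right)} = -3 - 5 = -8$)
$n{\left(G{\left(4,1 \right)} \right)} c{\left(1,5 \right)} 5 \left(-1 - 1\right) = \left(2 + \left(-1\right)^{2} - -4\right) \left(-8\right) 5 \left(-1 - 1\right) = \left(2 + 1 + 4\right) \left(-8\right) 5 \left(-2\right) = 7 \left(-8\right) \left(-10\right) = \left(-56\right) \left(-10\right) = 560$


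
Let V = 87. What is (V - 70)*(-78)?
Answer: -1326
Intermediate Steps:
(V - 70)*(-78) = (87 - 70)*(-78) = 17*(-78) = -1326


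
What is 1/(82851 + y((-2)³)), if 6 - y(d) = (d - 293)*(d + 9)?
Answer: 1/83158 ≈ 1.2025e-5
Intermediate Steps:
y(d) = 6 - (-293 + d)*(9 + d) (y(d) = 6 - (d - 293)*(d + 9) = 6 - (-293 + d)*(9 + d))
1/(82851 + y((-2)³)) = 1/(82851 + (2643 - ((-2)³)² + 284*(-2)³)) = 1/(82851 + (2643 - 1*(-8)² + 284*(-8))) = 1/(82851 + (2643 - 1*64 - 2272)) = 1/(82851 + (2643 - 64 - 2272)) = 1/(82851 + 307) = 1/83158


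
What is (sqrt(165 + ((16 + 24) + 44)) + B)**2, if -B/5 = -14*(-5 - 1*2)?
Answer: (490 - sqrt(249))**2 ≈ 2.2488e+5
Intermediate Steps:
B = -490 (B = -(-70)*(-5 - 1*2) = -(-70)*(-5 - 2) = -(-70)*(-7) = -5*98 = -490)
(sqrt(165 + ((16 + 24) + 44)) + B)**2 = (sqrt(165 + ((16 + 24) + 44)) - 490)**2 = (sqrt(165 + (40 + 44)) - 490)**2 = (sqrt(165 + 84) - 490)**2 = (sqrt(249) - 490)**2 = (-490 + sqrt(249))**2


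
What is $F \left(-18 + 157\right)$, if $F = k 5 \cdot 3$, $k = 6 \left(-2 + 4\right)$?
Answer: $25020$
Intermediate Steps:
$k = 12$ ($k = 6 \cdot 2 = 12$)
$F = 180$ ($F = 12 \cdot 5 \cdot 3 = 60 \cdot 3 = 180$)
$F \left(-18 + 157\right) = 180 \left(-18 + 157\right) = 180 \cdot 139 = 25020$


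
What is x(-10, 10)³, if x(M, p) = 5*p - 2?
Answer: 110592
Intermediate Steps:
x(M, p) = -2 + 5*p
x(-10, 10)³ = (-2 + 5*10)³ = (-2 + 50)³ = 48³ = 110592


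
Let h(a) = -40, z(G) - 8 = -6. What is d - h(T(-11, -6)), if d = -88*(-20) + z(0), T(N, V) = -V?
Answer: 1802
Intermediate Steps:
z(G) = 2 (z(G) = 8 - 6 = 2)
d = 1762 (d = -88*(-20) + 2 = 1760 + 2 = 1762)
d - h(T(-11, -6)) = 1762 - 1*(-40) = 1762 + 40 = 1802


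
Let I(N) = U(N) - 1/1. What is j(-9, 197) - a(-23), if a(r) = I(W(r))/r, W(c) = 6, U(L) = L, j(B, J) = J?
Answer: 4536/23 ≈ 197.22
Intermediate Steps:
I(N) = -1 + N (I(N) = N - 1/1 = N - 1*1 = N - 1 = -1 + N)
a(r) = 5/r (a(r) = (-1 + 6)/r = 5/r)
j(-9, 197) - a(-23) = 197 - 5/(-23) = 197 - 5*(-1)/23 = 197 - 1*(-5/23) = 197 + 5/23 = 4536/23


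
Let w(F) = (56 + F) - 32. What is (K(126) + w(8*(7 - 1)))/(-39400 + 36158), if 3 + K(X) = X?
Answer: -195/3242 ≈ -0.060148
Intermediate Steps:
K(X) = -3 + X
w(F) = 24 + F
(K(126) + w(8*(7 - 1)))/(-39400 + 36158) = ((-3 + 126) + (24 + 8*(7 - 1)))/(-39400 + 36158) = (123 + (24 + 8*6))/(-3242) = (123 + (24 + 48))*(-1/3242) = (123 + 72)*(-1/3242) = 195*(-1/3242) = -195/3242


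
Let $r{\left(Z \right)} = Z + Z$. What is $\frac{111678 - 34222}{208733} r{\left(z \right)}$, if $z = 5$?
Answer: $\frac{774560}{208733} \approx 3.7108$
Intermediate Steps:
$r{\left(Z \right)} = 2 Z$
$\frac{111678 - 34222}{208733} r{\left(z \right)} = \frac{111678 - 34222}{208733} \cdot 2 \cdot 5 = \left(111678 - 34222\right) \frac{1}{208733} \cdot 10 = 77456 \cdot \frac{1}{208733} \cdot 10 = \frac{77456}{208733} \cdot 10 = \frac{774560}{208733}$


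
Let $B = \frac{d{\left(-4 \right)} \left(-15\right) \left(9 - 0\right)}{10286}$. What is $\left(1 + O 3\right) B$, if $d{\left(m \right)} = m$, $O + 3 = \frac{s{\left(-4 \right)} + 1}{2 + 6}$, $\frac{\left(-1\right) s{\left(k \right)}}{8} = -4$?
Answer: $\frac{4725}{20572} \approx 0.22968$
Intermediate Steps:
$s{\left(k \right)} = 32$ ($s{\left(k \right)} = \left(-8\right) \left(-4\right) = 32$)
$O = \frac{9}{8}$ ($O = -3 + \frac{32 + 1}{2 + 6} = -3 + \frac{33}{8} = \frac{9}{8} \approx 1.125$)
$B = \frac{270}{5143}$ ($B = \frac{\left(-4\right) \left(-15\right) \left(9 - 0\right)}{10286} = 60 \left(9 + 0\right) \frac{1}{10286} = 60 \cdot 9 \cdot \frac{1}{10286} = 540 \cdot \frac{1}{10286} = \frac{270}{5143} \approx 0.052499$)
$\left(1 + O 3\right) B = \left(1 + \frac{9}{8} \cdot 3\right) \frac{270}{5143} = \left(1 + \frac{27}{8}\right) \frac{270}{5143} = \frac{35}{8} \cdot \frac{270}{5143} = \frac{4725}{20572}$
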